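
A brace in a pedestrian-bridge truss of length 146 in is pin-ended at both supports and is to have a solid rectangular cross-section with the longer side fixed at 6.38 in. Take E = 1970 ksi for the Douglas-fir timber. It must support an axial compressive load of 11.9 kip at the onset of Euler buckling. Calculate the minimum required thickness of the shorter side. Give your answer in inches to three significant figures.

L_e = K·L = 1 × 146 = 146.0 in
Required I = P_cr·L_e²/(π²E) = 1.190×10^4 × 146.0² / (π² × 1.97×10^6) = 13.05 in⁴
Rectangle, weak axis: I_min = h·b³/12 with h = 6.38 in fixed  ⇒  b = (12I/h)^(1/3) = 2.91 in

b ≈ 2.91 in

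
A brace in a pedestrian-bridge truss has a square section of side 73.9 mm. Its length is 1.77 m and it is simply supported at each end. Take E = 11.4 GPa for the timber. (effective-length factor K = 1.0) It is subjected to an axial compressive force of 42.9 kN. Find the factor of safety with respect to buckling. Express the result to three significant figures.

I = a⁴/12 = 73.9⁴/12 = 2.485×10^6 mm⁴
I = 2.485×10^6 mm⁴ = 2.485×10^-6 m⁴
Effective length L_e = K·L = 1 × 1.77 = 1.770 m
P_cr = π²EI / L_e² = π² × 11.4×10⁹ × 2.485×10^-6 / 1.770² = 8.926×10^4 N
Factor of safety n = P_cr / P = 89.260 / 42.9 = 2.08

n ≈ 2.08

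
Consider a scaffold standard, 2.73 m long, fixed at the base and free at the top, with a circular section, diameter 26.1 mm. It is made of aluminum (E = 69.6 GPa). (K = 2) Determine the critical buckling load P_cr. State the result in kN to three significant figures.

P_cr ≈ 0.525 kN

I = πd⁴/64 = π×26.1⁴/64 = 2.278×10^4 mm⁴
I = 2.278×10^4 mm⁴ = 2.278×10^-8 m⁴
Effective length L_e = K·L = 2 × 2.73 = 5.460 m
P_cr = π²EI / L_e² = π² × 69.6×10⁹ × 2.278×10^-8 / 5.460² = 524.9 N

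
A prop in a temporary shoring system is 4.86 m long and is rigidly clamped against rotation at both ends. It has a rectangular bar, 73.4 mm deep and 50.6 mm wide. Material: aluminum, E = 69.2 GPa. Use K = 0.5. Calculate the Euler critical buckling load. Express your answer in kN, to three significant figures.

Buckling occurs about the weak axis: I_min = h·b³/12 with b = 50.6 mm (the shorter side).
I_min = 73.4×50.6³/12 = 7.924×10^5 mm⁴
I = 7.924×10^5 mm⁴ = 7.924×10^-7 m⁴
Effective length L_e = K·L = 0.5 × 4.86 = 2.430 m
P_cr = π²EI / L_e² = π² × 69.2×10⁹ × 7.924×10^-7 / 2.430² = 9.166×10^4 N

P_cr ≈ 91.7 kN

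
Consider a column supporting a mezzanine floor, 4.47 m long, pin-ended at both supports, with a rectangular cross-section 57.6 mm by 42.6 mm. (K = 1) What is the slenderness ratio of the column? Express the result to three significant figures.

λ ≈ 363

For a rectangle r_min = b/√12 = 42.6/√12 = 12.30 mm
L_e = K·L = 1 × 4.47 m = 4.470 m = 4470.0 mm
λ = L_e / r_min = 4470.0 / 12.30 = 363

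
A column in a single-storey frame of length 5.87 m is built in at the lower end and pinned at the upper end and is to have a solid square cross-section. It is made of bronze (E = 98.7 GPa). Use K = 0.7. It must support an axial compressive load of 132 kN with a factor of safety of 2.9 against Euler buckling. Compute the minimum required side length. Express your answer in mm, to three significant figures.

a ≈ 94.5 mm

Required P_cr = n·P = 2.9 × 132 = 382.8 kN
L_e = K·L = 0.7 × 5.87 = 4.109 m
Required I = P_cr·L_e²/(π²E) = 3.828×10^5 × 4.109² / (π² × 9.87×10^10) = 6.635×10^-6 m⁴
I_req = 6.635×10^6 mm⁴
Solid square: I = a⁴/12  ⇒  a = (12I)^(1/4) = (12×6.635×10^6)^(1/4) = 94.5 mm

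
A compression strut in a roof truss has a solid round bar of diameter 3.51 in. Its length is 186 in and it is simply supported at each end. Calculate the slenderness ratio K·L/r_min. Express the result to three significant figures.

λ ≈ 212

I = πd⁴/64 = π×3.51⁴/64 = 7.451 in⁴
A = 9.676 in²;  r_min = √(I/A) = √(7.451/9.676) = 0.8775 in
L_e = K·L = 1 × 186 = 186.0 in
λ = L_e / r_min = 186.00 / 0.8775 = 212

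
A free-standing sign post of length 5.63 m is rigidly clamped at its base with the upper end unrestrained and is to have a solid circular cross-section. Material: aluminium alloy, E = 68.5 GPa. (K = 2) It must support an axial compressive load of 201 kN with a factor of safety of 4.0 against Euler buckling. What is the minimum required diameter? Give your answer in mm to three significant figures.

d ≈ 235 mm

Required P_cr = n·P = 4.0 × 201 = 804.0 kN
L_e = K·L = 2 × 5.63 = 11.26 m
Required I = P_cr·L_e²/(π²E) = 8.040×10^5 × 11.26² / (π² × 6.85×10^10) = 1.508×10^-4 m⁴
I_req = 1.508×10^8 mm⁴
Solid circle: I = πd⁴/64  ⇒  d = (64I/π)^(1/4) = (64×1.508×10^8/π)^(1/4) = 235 mm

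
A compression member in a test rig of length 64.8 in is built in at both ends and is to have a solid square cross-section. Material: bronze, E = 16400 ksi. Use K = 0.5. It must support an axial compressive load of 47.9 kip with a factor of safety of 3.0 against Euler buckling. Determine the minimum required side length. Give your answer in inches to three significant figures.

a ≈ 1.83 in

Required P_cr = n·P = 3.0 × 47.9 = 143.7 kip
L_e = K·L = 0.5 × 64.8 = 32.40 in
Required I = P_cr·L_e²/(π²E) = 1.437×10^5 × 32.40² / (π² × 1.64×10^7) = 0.9320 in⁴
Solid square: I = a⁴/12  ⇒  a = (12I)^(1/4) = (12×0.9320)^(1/4) = 1.83 in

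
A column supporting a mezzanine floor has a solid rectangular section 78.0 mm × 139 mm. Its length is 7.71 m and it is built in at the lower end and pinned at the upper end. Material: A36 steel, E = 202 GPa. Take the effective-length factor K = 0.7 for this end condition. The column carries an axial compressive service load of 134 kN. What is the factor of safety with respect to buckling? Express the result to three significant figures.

Buckling occurs about the weak axis: I_min = h·b³/12 with b = 78.0 mm (the shorter side).
I_min = 139×78.0³/12 = 5.497×10^6 mm⁴
I = 5.497×10^6 mm⁴ = 5.497×10^-6 m⁴
Effective length L_e = K·L = 0.7 × 7.71 = 5.397 m
P_cr = π²EI / L_e² = π² × 202×10⁹ × 5.497×10^-6 / 5.397² = 3.762×10^5 N
Factor of safety n = P_cr / P = 376.24 / 134 = 2.81

n ≈ 2.81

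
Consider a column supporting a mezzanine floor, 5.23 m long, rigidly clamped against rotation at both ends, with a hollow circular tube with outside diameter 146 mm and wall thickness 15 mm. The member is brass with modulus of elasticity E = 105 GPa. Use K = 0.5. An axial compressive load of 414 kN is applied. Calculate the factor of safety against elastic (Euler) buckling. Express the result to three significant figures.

Inner diameter d_i = 146 − 2×15 = 116.0 mm
I = π(d_o⁴ − d_i⁴)/64 = π(146⁴ − 116.0⁴)/64 = 1.342×10^7 mm⁴
I = 1.342×10^7 mm⁴ = 1.342×10^-5 m⁴
Effective length L_e = K·L = 0.5 × 5.23 = 2.615 m
P_cr = π²EI / L_e² = π² × 105×10⁹ × 1.342×10^-5 / 2.615² = 2.033×10^6 N
Factor of safety n = P_cr / P = 2033.1 / 414 = 4.91

n ≈ 4.91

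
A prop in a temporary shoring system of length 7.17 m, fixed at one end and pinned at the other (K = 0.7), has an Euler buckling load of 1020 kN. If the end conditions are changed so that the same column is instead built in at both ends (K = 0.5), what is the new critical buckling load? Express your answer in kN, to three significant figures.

P_cr ≈ 2000 kN

P_cr ∝ 1/K², so P_cr,new = P_cr,old × (K_old/K_new)² = 1020 × (0.7/0.5)²
= 1020 × 1.960 = 2000 kN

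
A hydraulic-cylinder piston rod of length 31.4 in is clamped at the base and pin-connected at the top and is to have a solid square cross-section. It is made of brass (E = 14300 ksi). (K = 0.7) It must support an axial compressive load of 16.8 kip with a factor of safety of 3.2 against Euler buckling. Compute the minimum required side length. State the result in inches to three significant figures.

Required P_cr = n·P = 3.2 × 16.8 = 53.76 kip
L_e = K·L = 0.7 × 31.4 = 21.98 in
Required I = P_cr·L_e²/(π²E) = 5.376×10^4 × 21.98² / (π² × 1.43×10^7) = 0.1840 in⁴
Solid square: I = a⁴/12  ⇒  a = (12I)^(1/4) = (12×0.1840)^(1/4) = 1.22 in

a ≈ 1.22 in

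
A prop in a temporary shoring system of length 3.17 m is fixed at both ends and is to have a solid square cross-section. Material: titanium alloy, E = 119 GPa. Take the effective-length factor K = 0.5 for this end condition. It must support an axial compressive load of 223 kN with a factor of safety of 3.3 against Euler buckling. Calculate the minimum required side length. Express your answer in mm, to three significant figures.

Required P_cr = n·P = 3.3 × 223 = 735.9 kN
L_e = K·L = 0.5 × 3.17 = 1.585 m
Required I = P_cr·L_e²/(π²E) = 7.359×10^5 × 1.585² / (π² × 1.19×10^11) = 1.574×10^-6 m⁴
I_req = 1.574×10^6 mm⁴
Solid square: I = a⁴/12  ⇒  a = (12I)^(1/4) = (12×1.574×10^6)^(1/4) = 65.9 mm

a ≈ 65.9 mm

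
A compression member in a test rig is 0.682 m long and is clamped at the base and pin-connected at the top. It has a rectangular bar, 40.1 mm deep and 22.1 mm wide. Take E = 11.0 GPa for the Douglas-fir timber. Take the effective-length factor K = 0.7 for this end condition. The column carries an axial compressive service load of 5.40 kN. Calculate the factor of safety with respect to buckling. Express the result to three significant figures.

Buckling occurs about the weak axis: I_min = h·b³/12 with b = 22.1 mm (the shorter side).
I_min = 40.1×22.1³/12 = 3.607×10^4 mm⁴
I = 3.607×10^4 mm⁴ = 3.607×10^-8 m⁴
Effective length L_e = K·L = 0.7 × 0.682 = 0.4774 m
P_cr = π²EI / L_e² = π² × 11.0×10⁹ × 3.607×10^-8 / 0.4774² = 1.718×10^4 N
Factor of safety n = P_cr / P = 17.182 / 5.40 = 3.18

n ≈ 3.18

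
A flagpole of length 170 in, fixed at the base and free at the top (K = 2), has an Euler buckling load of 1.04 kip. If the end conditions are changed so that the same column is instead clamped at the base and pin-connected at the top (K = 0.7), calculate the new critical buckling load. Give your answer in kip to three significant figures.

P_cr ≈ 8.49 kip

P_cr ∝ 1/K², so P_cr,new = P_cr,old × (K_old/K_new)² = 1.04 × (2/0.7)²
= 1.04 × 8.163 = 8.49 kip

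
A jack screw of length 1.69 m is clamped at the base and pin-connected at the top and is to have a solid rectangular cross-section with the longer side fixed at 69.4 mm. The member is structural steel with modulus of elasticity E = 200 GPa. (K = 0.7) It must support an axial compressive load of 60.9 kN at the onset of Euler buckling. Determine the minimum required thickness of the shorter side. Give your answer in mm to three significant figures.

b ≈ 19.5 mm

L_e = K·L = 0.7 × 1.69 = 1.183 m
Required I = P_cr·L_e²/(π²E) = 6.090×10^4 × 1.183² / (π² × 2.00×10^11) = 4.318×10^-8 m⁴
I_req = 4.318×10^4 mm⁴
Rectangle, weak axis: I_min = h·b³/12 with h = 69.4 mm fixed  ⇒  b = (12I/h)^(1/3) = 19.5 mm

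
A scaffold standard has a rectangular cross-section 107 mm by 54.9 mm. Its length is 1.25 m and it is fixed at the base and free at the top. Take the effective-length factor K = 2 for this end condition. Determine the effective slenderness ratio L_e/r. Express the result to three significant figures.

Buckling occurs about the weak axis: I_min = h·b³/12 with b = 54.9 mm (the shorter side).
I_min = 107×54.9³/12 = 1.475×10^6 mm⁴
A = 5.874×10^3 mm²;  r_min = √(I/A) = √(1.475×10^6/5.874×10^3) = 15.85 mm
L_e = K·L = 2 × 1.25 m = 2.500 m = 2500.0 mm
λ = L_e / r_min = 2500.0 / 15.85 = 158

λ ≈ 158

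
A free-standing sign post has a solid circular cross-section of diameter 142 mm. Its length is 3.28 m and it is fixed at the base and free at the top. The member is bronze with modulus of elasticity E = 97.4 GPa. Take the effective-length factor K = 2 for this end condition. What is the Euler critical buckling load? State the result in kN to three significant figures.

P_cr ≈ 446 kN

I = πd⁴/64 = π×142⁴/64 = 1.996×10^7 mm⁴
I = 1.996×10^7 mm⁴ = 1.996×10^-5 m⁴
Effective length L_e = K·L = 2 × 3.28 = 6.560 m
P_cr = π²EI / L_e² = π² × 97.4×10⁹ × 1.996×10^-5 / 6.560² = 4.458×10^5 N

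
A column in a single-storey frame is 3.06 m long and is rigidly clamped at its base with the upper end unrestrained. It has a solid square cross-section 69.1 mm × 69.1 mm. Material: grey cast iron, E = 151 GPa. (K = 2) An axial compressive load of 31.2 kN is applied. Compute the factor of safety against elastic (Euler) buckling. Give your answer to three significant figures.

n ≈ 2.42

I = a⁴/12 = 69.1⁴/12 = 1.900×10^6 mm⁴
I = 1.900×10^6 mm⁴ = 1.900×10^-6 m⁴
Effective length L_e = K·L = 2 × 3.06 = 6.120 m
P_cr = π²EI / L_e² = π² × 151×10⁹ × 1.900×10^-6 / 6.120² = 7.560×10^4 N
Factor of safety n = P_cr / P = 75.597 / 31.2 = 2.42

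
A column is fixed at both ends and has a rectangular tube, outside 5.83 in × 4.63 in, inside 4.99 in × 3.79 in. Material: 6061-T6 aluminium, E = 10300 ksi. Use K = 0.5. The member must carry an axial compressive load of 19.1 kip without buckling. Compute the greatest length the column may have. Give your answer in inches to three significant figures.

Weak-axis I_min = (h_o·b_o³ − h_i·b_i³)/12 with b_o = 4.63, b_i = 3.790 in (shorter outer/inner sides).
I_min = (5.83×4.63³ − 4.990×3.790³)/12 = 25.58 in⁴
At the buckling limit P_cr = P = 1.910×10^4 lb
From P_cr = π²EI/(K·L)²:  L = (1/K)·√(π²EI/P_cr) = (1/0.5)·√(π²×1.03×10^7×25.58/1.910×10^4)
L = 738 in

L_max ≈ 738 in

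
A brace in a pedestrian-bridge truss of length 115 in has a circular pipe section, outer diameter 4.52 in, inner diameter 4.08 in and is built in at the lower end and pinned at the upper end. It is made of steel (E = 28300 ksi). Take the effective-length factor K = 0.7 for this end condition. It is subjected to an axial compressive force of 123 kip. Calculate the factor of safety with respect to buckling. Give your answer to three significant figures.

n ≈ 2.41

d_o = 4.52 in, d_i = 4.08 in
I = π(d_o⁴ − d_i⁴)/64 = π(4.52⁴ − 4.080⁴)/64 = 6.887 in⁴
Effective length L_e = K·L = 0.7 × 115 = 80.50 in
P_cr = π²EI / L_e² = π² × 28300×10³ × 6.887 / 80.50² = 2.968×10^5 lb
Factor of safety n = P_cr / P = 296.84 / 123 = 2.41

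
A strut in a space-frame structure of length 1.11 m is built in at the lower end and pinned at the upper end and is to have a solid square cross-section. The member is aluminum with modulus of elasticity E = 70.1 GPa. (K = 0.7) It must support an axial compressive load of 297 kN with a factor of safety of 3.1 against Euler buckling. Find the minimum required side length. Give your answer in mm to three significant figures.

Required P_cr = n·P = 3.1 × 297 = 920.7 kN
L_e = K·L = 0.7 × 1.11 = 0.7770 m
Required I = P_cr·L_e²/(π²E) = 9.207×10^5 × 0.7770² / (π² × 7.01×10^10) = 8.034×10^-7 m⁴
I_req = 8.034×10^5 mm⁴
Solid square: I = a⁴/12  ⇒  a = (12I)^(1/4) = (12×8.034×10^5)^(1/4) = 55.7 mm

a ≈ 55.7 mm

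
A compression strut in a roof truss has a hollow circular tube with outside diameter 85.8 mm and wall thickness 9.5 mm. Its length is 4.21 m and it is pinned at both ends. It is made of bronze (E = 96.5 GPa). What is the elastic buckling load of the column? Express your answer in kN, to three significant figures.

P_cr ≈ 90.4 kN

Inner diameter d_i = 85.8 − 2×9.5 = 66.80 mm
I = π(d_o⁴ − d_i⁴)/64 = π(85.8⁴ − 66.80⁴)/64 = 1.683×10^6 mm⁴
I = 1.683×10^6 mm⁴ = 1.683×10^-6 m⁴
Effective length L_e = K·L = 1 × 4.21 = 4.210 m
P_cr = π²EI / L_e² = π² × 96.5×10⁹ × 1.683×10^-6 / 4.210² = 9.043×10^4 N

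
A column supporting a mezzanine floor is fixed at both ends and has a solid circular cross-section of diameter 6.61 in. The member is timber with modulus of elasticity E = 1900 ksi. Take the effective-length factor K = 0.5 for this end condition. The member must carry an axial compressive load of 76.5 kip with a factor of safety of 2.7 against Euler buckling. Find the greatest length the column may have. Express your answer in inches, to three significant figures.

I = πd⁴/64 = π×6.61⁴/64 = 93.71 in⁴
Required critical load P_cr = n·P = 2.7 × 76.5 = 206.6 kip = 2.066×10^5 lb
From P_cr = π²EI/(K·L)²:  L = (1/K)·√(π²EI/P_cr) = (1/0.5)·√(π²×1.90×10^6×93.71/2.066×10^5)
L = 184 in

L_max ≈ 184 in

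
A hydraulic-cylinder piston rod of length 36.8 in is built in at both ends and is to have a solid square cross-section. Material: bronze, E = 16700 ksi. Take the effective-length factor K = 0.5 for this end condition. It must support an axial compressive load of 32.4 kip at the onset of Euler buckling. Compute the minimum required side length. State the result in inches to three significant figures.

L_e = K·L = 0.5 × 36.8 = 18.40 in
Required I = P_cr·L_e²/(π²E) = 3.240×10^4 × 18.40² / (π² × 1.67×10^7) = 6.655×10^-2 in⁴
Solid square: I = a⁴/12  ⇒  a = (12I)^(1/4) = (12×6.655×10^-2)^(1/4) = 0.945 in

a ≈ 0.945 in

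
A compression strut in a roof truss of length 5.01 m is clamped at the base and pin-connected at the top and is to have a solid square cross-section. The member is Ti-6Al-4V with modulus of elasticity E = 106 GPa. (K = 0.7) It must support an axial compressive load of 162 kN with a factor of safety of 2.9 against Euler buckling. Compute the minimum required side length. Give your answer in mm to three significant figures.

Required P_cr = n·P = 2.9 × 162 = 469.8 kN
L_e = K·L = 0.7 × 5.01 = 3.507 m
Required I = P_cr·L_e²/(π²E) = 4.698×10^5 × 3.507² / (π² × 1.06×10^11) = 5.523×10^-6 m⁴
I_req = 5.523×10^6 mm⁴
Solid square: I = a⁴/12  ⇒  a = (12I)^(1/4) = (12×5.523×10^6)^(1/4) = 90.2 mm

a ≈ 90.2 mm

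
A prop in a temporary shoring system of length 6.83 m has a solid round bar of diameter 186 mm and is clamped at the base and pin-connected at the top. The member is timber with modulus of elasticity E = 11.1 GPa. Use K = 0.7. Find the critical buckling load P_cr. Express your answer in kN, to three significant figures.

I = πd⁴/64 = π×186⁴/64 = 5.875×10^7 mm⁴
I = 5.875×10^7 mm⁴ = 5.875×10^-5 m⁴
Effective length L_e = K·L = 0.7 × 6.83 = 4.781 m
P_cr = π²EI / L_e² = π² × 11.1×10⁹ × 5.875×10^-5 / 4.781² = 2.816×10^5 N

P_cr ≈ 282 kN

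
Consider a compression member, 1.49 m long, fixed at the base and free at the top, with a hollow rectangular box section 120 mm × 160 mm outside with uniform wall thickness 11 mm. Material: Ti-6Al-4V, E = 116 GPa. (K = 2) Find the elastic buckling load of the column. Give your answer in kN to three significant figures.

P_cr ≈ 1570 kN

Inner dimensions: h_i = 160 − 2×11 = 138.0 mm, b_i = 120 − 2×11 = 98.00 mm
Weak-axis I_min = (h_o·b_o³ − h_i·b_i³)/12 with b_o = 120, b_i = 98.00 mm (shorter outer/inner sides).
I_min = (160×120³ − 138.0×98.00³)/12 = 1.222×10^7 mm⁴
I = 1.222×10^7 mm⁴ = 1.222×10^-5 m⁴
Effective length L_e = K·L = 2 × 1.49 = 2.980 m
P_cr = π²EI / L_e² = π² × 116×10⁹ × 1.222×10^-5 / 2.980² = 1.575×10^6 N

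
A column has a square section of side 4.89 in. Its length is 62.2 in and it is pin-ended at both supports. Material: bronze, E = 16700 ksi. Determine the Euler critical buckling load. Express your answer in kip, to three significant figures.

P_cr ≈ 2030 kip

I = a⁴/12 = 4.89⁴/12 = 47.65 in⁴
Effective length L_e = K·L = 1 × 62.2 = 62.20 in
P_cr = π²EI / L_e² = π² × 16700×10³ × 47.65 / 62.20² = 2.030×10^6 lb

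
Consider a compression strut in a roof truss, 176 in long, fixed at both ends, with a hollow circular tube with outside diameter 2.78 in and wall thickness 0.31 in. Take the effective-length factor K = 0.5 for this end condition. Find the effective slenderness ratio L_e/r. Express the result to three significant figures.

λ ≈ 100

Inner diameter d_i = 2.78 − 2×0.31 = 2.160 in
I = π(d_o⁴ − d_i⁴)/64 = π(2.78⁴ − 2.160⁴)/64 = 1.863 in⁴
A = 2.406 in²;  r_min = √(I/A) = √(1.863/2.406) = 0.8801 in
L_e = K·L = 0.5 × 176 = 88.00 in
λ = L_e / r_min = 88.000 / 0.8801 = 100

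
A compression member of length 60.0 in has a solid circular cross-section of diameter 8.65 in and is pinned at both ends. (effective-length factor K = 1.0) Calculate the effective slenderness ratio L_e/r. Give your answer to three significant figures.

λ ≈ 27.7

For a solid circle r = d/4 = 8.65/4 = 2.162 in
L_e = K·L = 1 × 60.0 = 60.00 in
λ = L_e / r_min = 60.000 / 2.162 = 27.7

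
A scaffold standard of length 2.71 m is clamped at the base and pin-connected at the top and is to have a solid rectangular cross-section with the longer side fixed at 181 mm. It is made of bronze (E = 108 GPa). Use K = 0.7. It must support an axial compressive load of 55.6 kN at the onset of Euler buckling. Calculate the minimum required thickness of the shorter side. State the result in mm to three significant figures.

b ≈ 23.2 mm

L_e = K·L = 0.7 × 2.71 = 1.897 m
Required I = P_cr·L_e²/(π²E) = 5.560×10^4 × 1.897² / (π² × 1.08×10^11) = 1.877×10^-7 m⁴
I_req = 1.877×10^5 mm⁴
Rectangle, weak axis: I_min = h·b³/12 with h = 181 mm fixed  ⇒  b = (12I/h)^(1/3) = 23.2 mm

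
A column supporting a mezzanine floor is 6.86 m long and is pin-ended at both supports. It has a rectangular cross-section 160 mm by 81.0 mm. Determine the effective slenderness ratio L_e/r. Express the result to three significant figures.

λ ≈ 293

Buckling occurs about the weak axis: I_min = h·b³/12 with b = 81.0 mm (the shorter side).
I_min = 160×81.0³/12 = 7.086×10^6 mm⁴
A = 1.296×10^4 mm²;  r_min = √(I/A) = √(7.086×10^6/1.296×10^4) = 23.38 mm
L_e = K·L = 1 × 6.86 m = 6.860 m = 6860.0 mm
λ = L_e / r_min = 6860.0 / 23.38 = 293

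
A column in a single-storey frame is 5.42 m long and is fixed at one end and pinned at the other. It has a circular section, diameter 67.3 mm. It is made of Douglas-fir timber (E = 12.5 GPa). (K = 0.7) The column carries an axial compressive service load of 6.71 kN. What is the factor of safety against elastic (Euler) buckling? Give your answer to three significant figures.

I = πd⁴/64 = π×67.3⁴/64 = 1.007×10^6 mm⁴
I = 1.007×10^6 mm⁴ = 1.007×10^-6 m⁴
Effective length L_e = K·L = 0.7 × 5.42 = 3.794 m
P_cr = π²EI / L_e² = π² × 12.5×10⁹ × 1.007×10^-6 / 3.794² = 8.631×10^3 N
Factor of safety n = P_cr / P = 8.6307 / 6.71 = 1.29

n ≈ 1.29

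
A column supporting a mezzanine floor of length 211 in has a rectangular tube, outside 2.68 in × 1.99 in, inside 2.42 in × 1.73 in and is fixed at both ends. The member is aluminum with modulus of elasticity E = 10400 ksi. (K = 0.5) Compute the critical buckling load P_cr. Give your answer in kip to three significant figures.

Weak-axis I_min = (h_o·b_o³ − h_i·b_i³)/12 with b_o = 1.99, b_i = 1.730 in (shorter outer/inner sides).
I_min = (2.68×1.99³ − 2.420×1.730³)/12 = 0.7158 in⁴
Effective length L_e = K·L = 0.5 × 211 = 105.5 in
P_cr = π²EI / L_e² = π² × 10400×10³ × 0.7158 / 105.5² = 6.601×10^3 lb

P_cr ≈ 6.60 kip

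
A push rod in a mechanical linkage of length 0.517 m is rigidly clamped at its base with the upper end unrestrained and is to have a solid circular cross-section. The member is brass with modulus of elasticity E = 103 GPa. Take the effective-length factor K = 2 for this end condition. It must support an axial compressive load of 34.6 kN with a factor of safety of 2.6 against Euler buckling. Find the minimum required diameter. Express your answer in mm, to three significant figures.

d ≈ 37.3 mm

Required P_cr = n·P = 2.6 × 34.6 = 89.96 kN
L_e = K·L = 2 × 0.517 = 1.034 m
Required I = P_cr·L_e²/(π²E) = 8.996×10^4 × 1.034² / (π² × 1.03×10^11) = 9.461×10^-8 m⁴
I_req = 9.461×10^4 mm⁴
Solid circle: I = πd⁴/64  ⇒  d = (64I/π)^(1/4) = (64×9.461×10^4/π)^(1/4) = 37.3 mm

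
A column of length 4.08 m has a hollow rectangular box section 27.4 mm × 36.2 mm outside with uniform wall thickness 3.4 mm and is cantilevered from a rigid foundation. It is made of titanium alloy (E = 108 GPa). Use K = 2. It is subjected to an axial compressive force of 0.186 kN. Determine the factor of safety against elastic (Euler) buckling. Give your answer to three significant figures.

Inner dimensions: h_i = 36.2 − 2×3.4 = 29.40 mm, b_i = 27.4 − 2×3.4 = 20.60 mm
Weak-axis I_min = (h_o·b_o³ − h_i·b_i³)/12 with b_o = 27.4, b_i = 20.60 mm (shorter outer/inner sides).
I_min = (36.2×27.4³ − 29.40×20.60³)/12 = 4.064×10^4 mm⁴
I = 4.064×10^4 mm⁴ = 4.064×10^-8 m⁴
Effective length L_e = K·L = 2 × 4.08 = 8.160 m
P_cr = π²EI / L_e² = π² × 108×10⁹ × 4.064×10^-8 / 8.160² = 650.5 N
Factor of safety n = P_cr / P = 0.65054 / 0.186 = 3.50

n ≈ 3.50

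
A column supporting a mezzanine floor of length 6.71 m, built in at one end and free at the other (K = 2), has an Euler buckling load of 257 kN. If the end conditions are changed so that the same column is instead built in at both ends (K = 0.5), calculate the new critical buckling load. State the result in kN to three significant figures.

P_cr ≈ 4110 kN

P_cr ∝ 1/K², so P_cr,new = P_cr,old × (K_old/K_new)² = 257 × (2/0.5)²
= 257 × 16.00 = 4110 kN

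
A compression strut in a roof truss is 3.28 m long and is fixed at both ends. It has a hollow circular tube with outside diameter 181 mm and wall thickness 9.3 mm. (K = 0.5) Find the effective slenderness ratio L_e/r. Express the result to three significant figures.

λ ≈ 27.0

Inner diameter d_i = 181 − 2×9.3 = 162.4 mm
I = π(d_o⁴ − d_i⁴)/64 = π(181⁴ − 162.4⁴)/64 = 1.854×10^7 mm⁴
A = 5.017×10^3 mm²;  r_min = √(I/A) = √(1.854×10^7/5.017×10^3) = 60.79 mm
L_e = K·L = 0.5 × 3.28 m = 1.640 m = 1640.0 mm
λ = L_e / r_min = 1640.0 / 60.79 = 27.0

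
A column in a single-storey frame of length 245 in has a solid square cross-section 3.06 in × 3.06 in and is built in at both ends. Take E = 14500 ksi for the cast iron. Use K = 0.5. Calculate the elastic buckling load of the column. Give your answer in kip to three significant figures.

I = a⁴/12 = 3.06⁴/12 = 7.306 in⁴
Effective length L_e = K·L = 0.5 × 245 = 122.5 in
P_cr = π²EI / L_e² = π² × 14500×10³ × 7.306 / 122.5² = 6.968×10^4 lb

P_cr ≈ 69.7 kip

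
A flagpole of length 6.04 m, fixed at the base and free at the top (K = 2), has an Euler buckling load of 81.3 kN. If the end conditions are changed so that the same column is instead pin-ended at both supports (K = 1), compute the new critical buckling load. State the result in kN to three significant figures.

P_cr ∝ 1/K², so P_cr,new = P_cr,old × (K_old/K_new)² = 81.3 × (2/1)²
= 81.3 × 4.000 = 325 kN

P_cr ≈ 325 kN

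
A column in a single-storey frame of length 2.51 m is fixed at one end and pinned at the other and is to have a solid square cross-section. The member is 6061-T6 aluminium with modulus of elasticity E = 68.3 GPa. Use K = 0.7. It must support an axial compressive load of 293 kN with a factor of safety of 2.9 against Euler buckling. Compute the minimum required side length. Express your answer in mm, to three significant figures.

Required P_cr = n·P = 2.9 × 293 = 849.7 kN
L_e = K·L = 0.7 × 2.51 = 1.757 m
Required I = P_cr·L_e²/(π²E) = 8.497×10^5 × 1.757² / (π² × 6.83×10^10) = 3.891×10^-6 m⁴
I_req = 3.891×10^6 mm⁴
Solid square: I = a⁴/12  ⇒  a = (12I)^(1/4) = (12×3.891×10^6)^(1/4) = 82.7 mm

a ≈ 82.7 mm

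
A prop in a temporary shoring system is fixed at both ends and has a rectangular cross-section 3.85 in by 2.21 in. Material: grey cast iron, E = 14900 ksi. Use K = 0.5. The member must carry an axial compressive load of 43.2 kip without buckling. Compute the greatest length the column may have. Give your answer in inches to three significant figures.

Buckling occurs about the weak axis: I_min = h·b³/12 with b = 2.21 in (the shorter side).
I_min = 3.85×2.21³/12 = 3.463 in⁴
At the buckling limit P_cr = P = 4.320×10^4 lb
From P_cr = π²EI/(K·L)²:  L = (1/K)·√(π²EI/P_cr) = (1/0.5)·√(π²×1.49×10^7×3.463/4.320×10^4)
L = 217 in

L_max ≈ 217 in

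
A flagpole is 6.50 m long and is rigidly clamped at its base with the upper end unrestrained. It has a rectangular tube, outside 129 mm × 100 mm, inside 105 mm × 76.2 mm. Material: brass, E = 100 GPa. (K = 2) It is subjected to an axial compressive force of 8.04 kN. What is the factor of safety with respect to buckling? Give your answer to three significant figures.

n ≈ 5.00

Weak-axis I_min = (h_o·b_o³ − h_i·b_i³)/12 with b_o = 100, b_i = 76.20 mm (shorter outer/inner sides).
I_min = (129×100³ − 105.0×76.20³)/12 = 6.879×10^6 mm⁴
I = 6.879×10^6 mm⁴ = 6.879×10^-6 m⁴
Effective length L_e = K·L = 2 × 6.50 = 13.00 m
P_cr = π²EI / L_e² = π² × 100×10⁹ × 6.879×10^-6 / 13.00² = 4.017×10^4 N
Factor of safety n = P_cr / P = 40.171 / 8.04 = 5.00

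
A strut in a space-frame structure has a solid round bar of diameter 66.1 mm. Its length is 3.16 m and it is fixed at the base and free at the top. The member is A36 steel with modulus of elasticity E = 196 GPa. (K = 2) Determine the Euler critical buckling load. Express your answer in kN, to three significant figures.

I = πd⁴/64 = π×66.1⁴/64 = 9.371×10^5 mm⁴
I = 9.371×10^5 mm⁴ = 9.371×10^-7 m⁴
Effective length L_e = K·L = 2 × 3.16 = 6.320 m
P_cr = π²EI / L_e² = π² × 196×10⁹ × 9.371×10^-7 / 6.320² = 4.538×10^4 N

P_cr ≈ 45.4 kN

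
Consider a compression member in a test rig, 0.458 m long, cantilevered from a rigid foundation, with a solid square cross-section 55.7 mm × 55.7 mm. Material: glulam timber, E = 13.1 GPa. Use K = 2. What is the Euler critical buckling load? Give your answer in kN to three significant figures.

I = a⁴/12 = 55.7⁴/12 = 8.021×10^5 mm⁴
I = 8.021×10^5 mm⁴ = 8.021×10^-7 m⁴
Effective length L_e = K·L = 2 × 0.458 = 0.9160 m
P_cr = π²EI / L_e² = π² × 13.1×10⁹ × 8.021×10^-7 / 0.9160² = 1.236×10^5 N

P_cr ≈ 124 kN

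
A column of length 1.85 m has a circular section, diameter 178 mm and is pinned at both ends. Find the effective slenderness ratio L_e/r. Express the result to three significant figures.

λ ≈ 41.6

I = πd⁴/64 = π×178⁴/64 = 4.928×10^7 mm⁴
A = 2.488×10^4 mm²;  r_min = √(I/A) = √(4.928×10^7/2.488×10^4) = 44.50 mm
L_e = K·L = 1 × 1.85 m = 1.850 m = 1850.0 mm
λ = L_e / r_min = 1850.0 / 44.50 = 41.6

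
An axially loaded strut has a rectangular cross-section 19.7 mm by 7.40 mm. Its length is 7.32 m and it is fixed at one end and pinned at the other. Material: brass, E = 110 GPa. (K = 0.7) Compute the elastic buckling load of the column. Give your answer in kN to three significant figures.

Buckling occurs about the weak axis: I_min = h·b³/12 with b = 7.40 mm (the shorter side).
I_min = 19.7×7.40³/12 = 665.2 mm⁴
I = 665.2 mm⁴ = 6.652×10^-10 m⁴
Effective length L_e = K·L = 0.7 × 7.32 = 5.124 m
P_cr = π²EI / L_e² = π² × 110×10⁹ × 6.652×10^-10 / 5.124² = 27.51 N

P_cr ≈ 0.0275 kN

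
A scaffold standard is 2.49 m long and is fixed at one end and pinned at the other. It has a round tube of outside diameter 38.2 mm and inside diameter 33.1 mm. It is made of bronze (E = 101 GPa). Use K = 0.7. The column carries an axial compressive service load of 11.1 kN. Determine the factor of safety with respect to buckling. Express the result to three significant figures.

n ≈ 1.35

d_o = 38.2 mm, d_i = 33.1 mm
I = π(d_o⁴ − d_i⁴)/64 = π(38.2⁴ − 33.10⁴)/64 = 4.560×10^4 mm⁴
I = 4.560×10^4 mm⁴ = 4.560×10^-8 m⁴
Effective length L_e = K·L = 0.7 × 2.49 = 1.743 m
P_cr = π²EI / L_e² = π² × 101×10⁹ × 4.560×10^-8 / 1.743² = 1.496×10^4 N
Factor of safety n = P_cr / P = 14.963 / 11.1 = 1.35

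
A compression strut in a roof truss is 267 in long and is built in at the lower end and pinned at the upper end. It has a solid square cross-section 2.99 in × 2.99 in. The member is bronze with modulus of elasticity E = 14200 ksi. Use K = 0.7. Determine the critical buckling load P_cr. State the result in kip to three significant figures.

P_cr ≈ 26.7 kip

I = a⁴/12 = 2.99⁴/12 = 6.660 in⁴
Effective length L_e = K·L = 0.7 × 267 = 186.9 in
P_cr = π²EI / L_e² = π² × 14200×10³ × 6.660 / 186.9² = 2.672×10^4 lb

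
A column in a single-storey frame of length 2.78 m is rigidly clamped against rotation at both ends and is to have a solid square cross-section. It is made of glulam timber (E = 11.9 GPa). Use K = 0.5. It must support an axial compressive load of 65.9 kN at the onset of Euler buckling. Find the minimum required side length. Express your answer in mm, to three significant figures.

a ≈ 60.1 mm

L_e = K·L = 0.5 × 2.78 = 1.390 m
Required I = P_cr·L_e²/(π²E) = 6.590×10^4 × 1.390² / (π² × 1.19×10^10) = 1.084×10^-6 m⁴
I_req = 1.084×10^6 mm⁴
Solid square: I = a⁴/12  ⇒  a = (12I)^(1/4) = (12×1.084×10^6)^(1/4) = 60.1 mm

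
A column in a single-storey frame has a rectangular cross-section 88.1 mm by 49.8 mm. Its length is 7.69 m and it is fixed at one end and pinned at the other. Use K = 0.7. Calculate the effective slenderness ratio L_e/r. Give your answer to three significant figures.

λ ≈ 374

For a rectangle r_min = b/√12 = 49.8/√12 = 14.38 mm
L_e = K·L = 0.7 × 7.69 m = 5.383 m = 5383.0 mm
λ = L_e / r_min = 5383.0 / 14.38 = 374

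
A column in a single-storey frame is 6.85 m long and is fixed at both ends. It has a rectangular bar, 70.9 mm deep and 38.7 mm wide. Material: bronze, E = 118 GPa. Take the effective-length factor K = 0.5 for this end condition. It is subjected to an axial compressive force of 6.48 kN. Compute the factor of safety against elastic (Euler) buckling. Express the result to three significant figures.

n ≈ 5.25

Buckling occurs about the weak axis: I_min = h·b³/12 with b = 38.7 mm (the shorter side).
I_min = 70.9×38.7³/12 = 3.425×10^5 mm⁴
I = 3.425×10^5 mm⁴ = 3.425×10^-7 m⁴
Effective length L_e = K·L = 0.5 × 6.85 = 3.425 m
P_cr = π²EI / L_e² = π² × 118×10⁹ × 3.425×10^-7 / 3.425² = 3.400×10^4 N
Factor of safety n = P_cr / P = 33.998 / 6.48 = 5.25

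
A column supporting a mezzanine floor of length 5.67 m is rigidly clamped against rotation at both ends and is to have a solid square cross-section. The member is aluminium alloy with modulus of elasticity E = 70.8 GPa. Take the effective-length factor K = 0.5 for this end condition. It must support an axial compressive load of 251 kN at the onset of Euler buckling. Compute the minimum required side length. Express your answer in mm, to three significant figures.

a ≈ 76.7 mm

L_e = K·L = 0.5 × 5.67 = 2.835 m
Required I = P_cr·L_e²/(π²E) = 2.510×10^5 × 2.835² / (π² × 7.08×10^10) = 2.887×10^-6 m⁴
I_req = 2.887×10^6 mm⁴
Solid square: I = a⁴/12  ⇒  a = (12I)^(1/4) = (12×2.887×10^6)^(1/4) = 76.7 mm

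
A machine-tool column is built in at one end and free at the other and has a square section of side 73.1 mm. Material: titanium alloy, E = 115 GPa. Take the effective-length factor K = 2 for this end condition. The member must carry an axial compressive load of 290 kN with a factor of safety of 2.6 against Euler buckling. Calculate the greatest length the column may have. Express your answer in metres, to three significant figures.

I = a⁴/12 = 73.1⁴/12 = 2.380×10^6 mm⁴
I = 2.380×10^-6 m⁴
Required critical load P_cr = n·P = 2.6 × 290 = 754.0 kN = 7.540×10^5 N
From P_cr = π²EI/(K·L)²:  L = (1/K)·√(π²EI/P_cr) = (1/2)·√(π²×1.15×10^11×2.380×10^-6/7.540×10^5)
L = 0.946 m

L_max ≈ 0.946 m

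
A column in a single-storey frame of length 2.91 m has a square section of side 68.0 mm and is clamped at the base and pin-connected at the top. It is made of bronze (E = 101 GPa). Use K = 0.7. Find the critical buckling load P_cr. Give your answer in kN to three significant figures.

I = a⁴/12 = 68.0⁴/12 = 1.782×10^6 mm⁴
I = 1.782×10^6 mm⁴ = 1.782×10^-6 m⁴
Effective length L_e = K·L = 0.7 × 2.91 = 2.037 m
P_cr = π²EI / L_e² = π² × 101×10⁹ × 1.782×10^-6 / 2.037² = 4.280×10^5 N

P_cr ≈ 428 kN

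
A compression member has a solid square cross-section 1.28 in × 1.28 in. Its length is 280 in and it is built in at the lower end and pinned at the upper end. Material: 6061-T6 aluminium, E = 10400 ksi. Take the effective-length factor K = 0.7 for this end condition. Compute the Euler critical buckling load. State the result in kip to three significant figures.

I = a⁴/12 = 1.28⁴/12 = 0.2237 in⁴
Effective length L_e = K·L = 0.7 × 280 = 196.0 in
P_cr = π²EI / L_e² = π² × 10400×10³ × 0.2237 / 196.0² = 597.7 lb

P_cr ≈ 0.598 kip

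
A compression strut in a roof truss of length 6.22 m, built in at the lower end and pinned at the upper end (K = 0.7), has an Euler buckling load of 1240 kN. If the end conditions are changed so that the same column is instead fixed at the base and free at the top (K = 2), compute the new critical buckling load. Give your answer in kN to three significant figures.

P_cr ≈ 152 kN

P_cr ∝ 1/K², so P_cr,new = P_cr,old × (K_old/K_new)² = 1240 × (0.7/2)²
= 1240 × 0.1225 = 152 kN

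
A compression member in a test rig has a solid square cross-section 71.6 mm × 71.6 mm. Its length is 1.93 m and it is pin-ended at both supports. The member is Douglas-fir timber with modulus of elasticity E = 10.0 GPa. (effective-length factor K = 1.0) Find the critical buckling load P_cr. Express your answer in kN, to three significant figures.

I = a⁴/12 = 71.6⁴/12 = 2.190×10^6 mm⁴
I = 2.190×10^6 mm⁴ = 2.190×10^-6 m⁴
Effective length L_e = K·L = 1 × 1.93 = 1.930 m
P_cr = π²EI / L_e² = π² × 10.0×10⁹ × 2.190×10^-6 / 1.930² = 5.803×10^4 N

P_cr ≈ 58.0 kN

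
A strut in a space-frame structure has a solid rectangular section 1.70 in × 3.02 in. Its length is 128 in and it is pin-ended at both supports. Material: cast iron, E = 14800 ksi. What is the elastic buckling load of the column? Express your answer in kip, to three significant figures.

P_cr ≈ 11.0 kip

Buckling occurs about the weak axis: I_min = h·b³/12 with b = 1.70 in (the shorter side).
I_min = 3.02×1.70³/12 = 1.236 in⁴
Effective length L_e = K·L = 1 × 128 = 128.0 in
P_cr = π²EI / L_e² = π² × 14800×10³ × 1.236 / 128.0² = 1.102×10^4 lb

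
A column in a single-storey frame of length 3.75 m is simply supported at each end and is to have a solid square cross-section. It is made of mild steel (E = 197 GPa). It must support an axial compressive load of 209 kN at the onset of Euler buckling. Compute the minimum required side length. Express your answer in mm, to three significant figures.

L_e = K·L = 1 × 3.75 = 3.750 m
Required I = P_cr·L_e²/(π²E) = 2.090×10^5 × 3.750² / (π² × 1.97×10^11) = 1.512×10^-6 m⁴
I_req = 1.512×10^6 mm⁴
Solid square: I = a⁴/12  ⇒  a = (12I)^(1/4) = (12×1.512×10^6)^(1/4) = 65.3 mm

a ≈ 65.3 mm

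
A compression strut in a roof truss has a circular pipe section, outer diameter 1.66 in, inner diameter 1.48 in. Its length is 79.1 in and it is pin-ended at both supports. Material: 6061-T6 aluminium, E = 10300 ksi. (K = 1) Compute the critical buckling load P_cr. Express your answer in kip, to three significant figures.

d_o = 1.66 in, d_i = 1.48 in
I = π(d_o⁴ − d_i⁴)/64 = π(1.66⁴ − 1.480⁴)/64 = 0.1372 in⁴
Effective length L_e = K·L = 1 × 79.1 = 79.10 in
P_cr = π²EI / L_e² = π² × 10300×10³ × 0.1372 / 79.10² = 2.230×10^3 lb

P_cr ≈ 2.23 kip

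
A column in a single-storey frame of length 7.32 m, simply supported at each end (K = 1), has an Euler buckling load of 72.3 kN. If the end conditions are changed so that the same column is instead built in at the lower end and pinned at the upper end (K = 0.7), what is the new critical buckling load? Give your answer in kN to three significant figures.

P_cr ∝ 1/K², so P_cr,new = P_cr,old × (K_old/K_new)² = 72.3 × (1/0.7)²
= 72.3 × 2.041 = 148 kN

P_cr ≈ 148 kN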